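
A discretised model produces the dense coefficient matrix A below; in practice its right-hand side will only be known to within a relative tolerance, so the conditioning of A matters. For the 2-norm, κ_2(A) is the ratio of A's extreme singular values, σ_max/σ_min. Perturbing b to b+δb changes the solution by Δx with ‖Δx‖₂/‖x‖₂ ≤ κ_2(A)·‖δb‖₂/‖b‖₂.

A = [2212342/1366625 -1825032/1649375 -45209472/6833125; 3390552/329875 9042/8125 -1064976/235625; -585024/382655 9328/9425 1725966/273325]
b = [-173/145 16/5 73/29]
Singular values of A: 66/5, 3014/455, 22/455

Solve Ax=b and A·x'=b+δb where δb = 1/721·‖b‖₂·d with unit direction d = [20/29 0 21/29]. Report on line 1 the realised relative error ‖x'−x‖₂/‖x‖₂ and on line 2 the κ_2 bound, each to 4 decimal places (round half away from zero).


from the listed singular values, σ₁ = 66/5, σ_n = 22/455
condition number: (66/5) ÷ (22/455) = 273.0000
worst-case relative error ≤ 273.0000 × 1/721 = 0.3786
solve Ax = b  →  x = [4.4484 -19.6855 4.5609]
‖b‖ = 4.2426, ‖x‖ = 20.6908
δb = ε·‖b‖·d = [0.0041 0.0000 0.0043]; solving A·Δx = δb gives ‖Δx‖ = 0.1217
realised ‖Δx‖/‖x‖ = 0.0059
so the bound overstates the realised error by a factor of ≈ 64.3746 (computed from the unrounded values)

0.0059
0.3786


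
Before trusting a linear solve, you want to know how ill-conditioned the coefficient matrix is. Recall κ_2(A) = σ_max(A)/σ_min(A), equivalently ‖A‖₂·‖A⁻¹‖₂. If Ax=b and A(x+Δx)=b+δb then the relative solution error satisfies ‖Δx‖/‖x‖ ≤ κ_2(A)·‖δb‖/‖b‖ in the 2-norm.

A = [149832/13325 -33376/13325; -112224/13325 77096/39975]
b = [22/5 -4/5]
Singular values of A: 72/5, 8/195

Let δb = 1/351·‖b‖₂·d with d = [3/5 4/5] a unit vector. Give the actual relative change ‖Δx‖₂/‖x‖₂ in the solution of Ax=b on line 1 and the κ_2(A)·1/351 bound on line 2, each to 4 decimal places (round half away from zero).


σ_max = 72/5, σ_min = 8/195
κ_2(A) = (72/5) / (8/195) = 351.0000
worst-case relative error ≤ 351.0000 × 1/351 = 1.0000
solve Ax = b  →  x = [10.9722 47.5000]
‖b‖ = 4.4721, ‖x‖ = 48.7508
Δx = A⁻¹·δb where δb = 1/351·4.4721·d; ‖Δx‖ = 0.3106
dividing the unrounded norms, ‖Δx‖/‖x‖ = 0.0064
so the bound overstates the realised error by a factor of ≈ 156.9745 (computed from the unrounded values)

0.0064
1.0000


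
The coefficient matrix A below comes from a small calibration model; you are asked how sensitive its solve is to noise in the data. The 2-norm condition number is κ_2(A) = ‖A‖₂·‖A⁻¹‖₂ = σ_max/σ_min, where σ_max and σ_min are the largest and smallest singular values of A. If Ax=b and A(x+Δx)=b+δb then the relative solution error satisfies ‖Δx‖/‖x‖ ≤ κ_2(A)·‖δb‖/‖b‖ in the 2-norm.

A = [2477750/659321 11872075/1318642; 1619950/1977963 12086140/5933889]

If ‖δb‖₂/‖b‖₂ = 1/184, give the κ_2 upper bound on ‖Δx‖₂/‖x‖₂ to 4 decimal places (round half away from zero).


form AᵀA = [34430365000/2327387049 247885424875/6982161147; 247885424875/6982161147 7139166252025/83785933764] with trace 49577866225/495774756 and determinant 9765625/123943689
λ_max, λ_min = (49577866225/495774756 ± √2457887354618370750625/245792608686859536)/2 = 100, 390625/495774756
σ_max=√100=10, σ_min=√(390625/495774756)=(625/22266) → κ = 356.2560
perturbation bound = 356.2560·1/184 = 1.9362

1.9362


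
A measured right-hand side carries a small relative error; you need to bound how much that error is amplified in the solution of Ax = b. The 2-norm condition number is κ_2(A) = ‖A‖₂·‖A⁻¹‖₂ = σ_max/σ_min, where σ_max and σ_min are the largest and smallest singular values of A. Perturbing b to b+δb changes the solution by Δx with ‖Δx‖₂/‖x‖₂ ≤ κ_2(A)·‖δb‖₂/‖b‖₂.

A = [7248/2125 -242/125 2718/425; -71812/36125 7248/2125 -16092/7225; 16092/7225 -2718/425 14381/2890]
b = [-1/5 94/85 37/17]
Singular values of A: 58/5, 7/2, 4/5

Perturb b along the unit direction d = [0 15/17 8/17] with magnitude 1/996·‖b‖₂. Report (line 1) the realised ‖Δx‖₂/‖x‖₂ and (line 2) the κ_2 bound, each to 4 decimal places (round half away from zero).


0.0012
0.0146

from the listed singular values, σ₁ = 58/5, σ_n = 4/5
condition number: (58/5) ÷ (4/5) = 14.5000
bound on ‖Δx‖/‖x‖: κ·ε = 14.5000·1/996 = 0.0146
solve Ax = b  →  x = [-2.2541 -0.2803 1.0861]
‖b‖₂ = 2.4495 and ‖x‖₂ = 2.5177
with δb = [0.0000 0.0022 0.0012], A·Δx = δb → ‖Δx‖ = 0.0031
dividing the unrounded norms, ‖Δx‖/‖x‖ = 0.0012
so the bound overstates the realised error by a factor of ≈ 11.9233 (computed from the unrounded values)


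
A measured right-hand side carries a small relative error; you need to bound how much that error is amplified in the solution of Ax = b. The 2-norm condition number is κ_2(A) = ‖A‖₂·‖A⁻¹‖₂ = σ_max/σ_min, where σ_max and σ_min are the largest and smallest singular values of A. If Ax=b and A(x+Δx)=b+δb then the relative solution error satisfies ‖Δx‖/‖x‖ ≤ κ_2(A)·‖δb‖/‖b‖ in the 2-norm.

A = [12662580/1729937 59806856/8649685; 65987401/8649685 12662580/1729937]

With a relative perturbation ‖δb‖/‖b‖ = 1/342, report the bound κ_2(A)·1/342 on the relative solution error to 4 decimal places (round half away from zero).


0.7518

form AᵀA = [9943948153561/88962010225 378806145732/3558480409; 378806145732/3558480409 9019480774096/88962010225] with trace 22548666977/105781225 and determinant 1817487424/2644530625
eigenvalues of AᵀA: λ = (tr ± √(tr²−4·det))/2 = 5329/25, 341056/105781225
κ = σ_max/σ_min = (73/5)/(584/10285) = 257.1250
bound on ‖Δx‖/‖x‖: κ·ε = 257.1250·1/342 = 0.7518


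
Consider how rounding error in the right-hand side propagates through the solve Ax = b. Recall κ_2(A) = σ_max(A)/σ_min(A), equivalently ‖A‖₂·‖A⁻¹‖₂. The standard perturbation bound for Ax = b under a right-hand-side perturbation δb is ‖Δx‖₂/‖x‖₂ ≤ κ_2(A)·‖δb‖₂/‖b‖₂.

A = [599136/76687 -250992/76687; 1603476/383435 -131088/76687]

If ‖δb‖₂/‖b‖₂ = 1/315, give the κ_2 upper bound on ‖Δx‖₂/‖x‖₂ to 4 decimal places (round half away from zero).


form AᵀA = [39948906384/508728025 -3329024832/101745605; -3329024832/101745605 277443072/20349121] with trace 277425936/3010225 and determinant 331776/3010225
eigenvalues of AᵀA: λ = (tr ± √(tr²−4·det))/2 = 2304/25, 144/120409
σ_max=√(2304/25)=(48/5), σ_min=√(144/120409)=(12/347) → κ = 277.6000
bound on ‖Δx‖/‖x‖: κ·ε = 277.6000·1/315 = 0.8813

0.8813


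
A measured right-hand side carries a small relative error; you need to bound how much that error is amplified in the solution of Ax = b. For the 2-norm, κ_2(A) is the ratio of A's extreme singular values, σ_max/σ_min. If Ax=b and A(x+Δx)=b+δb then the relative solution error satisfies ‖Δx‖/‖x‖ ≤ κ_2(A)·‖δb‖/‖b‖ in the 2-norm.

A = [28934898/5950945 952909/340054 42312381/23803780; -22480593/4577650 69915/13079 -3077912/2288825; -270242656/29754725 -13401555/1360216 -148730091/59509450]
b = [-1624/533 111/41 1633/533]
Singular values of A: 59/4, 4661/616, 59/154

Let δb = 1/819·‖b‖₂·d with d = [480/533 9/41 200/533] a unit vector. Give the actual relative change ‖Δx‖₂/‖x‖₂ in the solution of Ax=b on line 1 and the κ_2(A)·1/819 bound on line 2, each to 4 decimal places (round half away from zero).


σ_max = 59/4, σ_min = 59/154
κ = σ_max/σ_min = (59/4)/(59/154) = 38.5000
perturbation bound = 38.5000·1/819 = 0.0470
solve Ax = b  →  x = [0.2798 0.1001 -2.6373]
‖b‖₂ = 5.0990 and ‖x‖₂ = 2.6540
δb = ε·‖b‖·d = [0.0056 0.0014 0.0023]; solving A·Δx = δb gives ‖Δx‖ = 0.0163
realised ‖Δx‖/‖x‖ = 0.0061
so the bound overstates the realised error by a factor of ≈ 7.6773 (computed from the unrounded values)

0.0061
0.0470


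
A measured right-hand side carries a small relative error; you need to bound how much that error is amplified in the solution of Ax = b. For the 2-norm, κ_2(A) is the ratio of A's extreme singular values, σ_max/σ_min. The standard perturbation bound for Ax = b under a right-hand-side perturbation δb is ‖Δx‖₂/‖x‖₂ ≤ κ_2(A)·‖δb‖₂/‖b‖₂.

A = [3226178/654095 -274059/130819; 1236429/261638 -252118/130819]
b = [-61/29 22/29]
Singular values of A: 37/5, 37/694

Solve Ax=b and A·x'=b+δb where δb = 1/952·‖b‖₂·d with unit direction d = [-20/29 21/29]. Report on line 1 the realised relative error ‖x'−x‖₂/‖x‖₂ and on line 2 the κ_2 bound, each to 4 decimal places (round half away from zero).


largest singular value 37/5, smallest 37/694
κ = σ_max/σ_min = (37/5)/(37/694) = 138.8000
κ_2(A)·‖δb‖/‖b‖ = 0.1458
solve Ax = b  →  x = [14.3035 34.6798]
2-norm of b is 2.2361; of x, 37.5138
with δb = [-0.0016 0.0017], A·Δx = δb → ‖Δx‖ = 0.0441
realised ‖Δx‖/‖x‖ = 0.0012
realised/bound (from unrounded values) ≈ 0.0081

0.0012
0.1458


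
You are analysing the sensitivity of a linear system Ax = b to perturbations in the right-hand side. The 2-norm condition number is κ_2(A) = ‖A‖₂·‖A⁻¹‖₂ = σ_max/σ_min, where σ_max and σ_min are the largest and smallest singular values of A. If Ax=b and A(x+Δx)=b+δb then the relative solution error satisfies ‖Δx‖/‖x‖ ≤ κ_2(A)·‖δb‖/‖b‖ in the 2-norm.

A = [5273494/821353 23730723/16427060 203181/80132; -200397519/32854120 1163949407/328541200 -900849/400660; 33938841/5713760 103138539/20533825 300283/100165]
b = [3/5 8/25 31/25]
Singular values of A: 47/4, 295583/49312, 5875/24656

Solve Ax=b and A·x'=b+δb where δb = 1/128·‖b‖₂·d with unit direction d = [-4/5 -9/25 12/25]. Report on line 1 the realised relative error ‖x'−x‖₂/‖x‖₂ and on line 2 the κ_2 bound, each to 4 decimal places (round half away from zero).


σ_max = 47/4, σ_min = 5875/24656
κ_2(A) = (47/4) / (5875/24656) = 49.3120
κ_2(A)·‖δb‖/‖b‖ = 0.3853
solve Ax = b  →  x = [0.0400 0.1800 0.0327]
‖b‖ = 1.4142, ‖x‖ = 0.1873
δb = ε·‖b‖·d = [-0.0088 -0.0040 0.0053]; solving A·Δx = δb gives ‖Δx‖ = 0.0464
relative error = 0.2476
realised/bound (from unrounded values) ≈ 0.6427

0.2476
0.3853


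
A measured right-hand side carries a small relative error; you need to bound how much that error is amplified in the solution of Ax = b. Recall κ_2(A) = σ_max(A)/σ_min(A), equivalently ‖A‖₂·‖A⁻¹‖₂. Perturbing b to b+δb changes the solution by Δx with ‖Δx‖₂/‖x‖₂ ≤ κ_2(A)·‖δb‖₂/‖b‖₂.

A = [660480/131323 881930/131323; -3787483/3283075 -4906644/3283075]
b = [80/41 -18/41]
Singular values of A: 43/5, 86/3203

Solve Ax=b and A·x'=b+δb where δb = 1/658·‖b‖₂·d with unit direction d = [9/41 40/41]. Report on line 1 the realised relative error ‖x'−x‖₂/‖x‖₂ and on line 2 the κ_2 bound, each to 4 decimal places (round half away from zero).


0.4868
0.4868

from the listed singular values, σ₁ = 43/5, σ_n = 86/3203
κ = σ_max/σ_min = (43/5)/(86/3203) = 320.3000
perturbation bound = 320.3000·1/658 = 0.4868
solve Ax = b  →  x = [0.1395 0.1860]
‖b‖₂ = 2.0000 and ‖x‖₂ = 0.2326
with δb = [0.0007 0.0030], A·Δx = δb → ‖Δx‖ = 0.1132
relative error = 0.4868
tightness: 0.4868 against a bound of 0.4868; the bound is attained (ratio 1)


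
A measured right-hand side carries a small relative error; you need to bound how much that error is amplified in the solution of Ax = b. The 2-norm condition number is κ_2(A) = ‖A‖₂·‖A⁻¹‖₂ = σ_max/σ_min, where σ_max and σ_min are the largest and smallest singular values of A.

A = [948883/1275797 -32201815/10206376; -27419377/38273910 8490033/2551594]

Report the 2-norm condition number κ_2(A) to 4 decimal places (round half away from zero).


103.0080

AᵀA = [45305045909/42484040100 -8931673999/1888179560; -8931673999/1888179560 63520415729/3021087296]; tr = 366267665209/16579137600, det = 121992025/2652662016
char-poly roots: 2209/100 and 1380625/663165504
κ_2(A) = √(λ_max/λ_min) = √((2209/100) / (1380625/663165504)) = 103.0080


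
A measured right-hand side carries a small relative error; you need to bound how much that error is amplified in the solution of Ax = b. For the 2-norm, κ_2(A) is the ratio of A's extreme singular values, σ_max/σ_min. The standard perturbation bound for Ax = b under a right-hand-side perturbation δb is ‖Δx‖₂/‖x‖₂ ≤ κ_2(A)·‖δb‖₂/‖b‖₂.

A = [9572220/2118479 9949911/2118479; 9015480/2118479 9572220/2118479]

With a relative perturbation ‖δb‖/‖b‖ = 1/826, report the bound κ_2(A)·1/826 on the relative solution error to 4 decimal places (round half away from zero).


M = AᵀA = [205596046800/5336448601 215863133220/5336448601; 215863133220/5336448601 226668400281/5336448601]. tr(M)=513988641/6345361, det(M)=1166400/6345361
eigenvalues of AᵀA: λ = (tr ± √(tr²−4·det))/2 = 81, 14400/6345361
κ_2(A) = √(λ_max/λ_min) = √(81 / (14400/6345361)) = 188.9250
κ_2(A)·‖δb‖/‖b‖ = 0.2287

0.2287


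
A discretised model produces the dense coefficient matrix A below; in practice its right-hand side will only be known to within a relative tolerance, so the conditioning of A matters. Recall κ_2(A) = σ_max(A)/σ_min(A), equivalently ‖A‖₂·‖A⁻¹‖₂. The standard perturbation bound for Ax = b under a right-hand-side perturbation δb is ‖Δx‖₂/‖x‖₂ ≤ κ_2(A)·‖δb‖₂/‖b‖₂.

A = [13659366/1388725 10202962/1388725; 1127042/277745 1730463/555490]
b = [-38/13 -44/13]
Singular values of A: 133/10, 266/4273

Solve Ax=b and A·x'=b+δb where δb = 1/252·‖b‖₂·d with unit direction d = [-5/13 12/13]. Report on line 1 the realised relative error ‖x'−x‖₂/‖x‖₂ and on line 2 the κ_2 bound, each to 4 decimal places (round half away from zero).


0.0089
0.8478

σ_max = 133/10, σ_min = 266/4273
condition number: (133/10) ÷ (266/4273) = 213.6500
bound on ‖Δx‖/‖x‖: κ·ε = 213.6500·1/252 = 0.8478
solve Ax = b  →  x = [19.0361 -25.8827]
‖b‖₂ = 4.4721 and ‖x‖₂ = 32.1292
δb = ε·‖b‖·d = [-0.0068 0.0164]; solving A·Δx = δb gives ‖Δx‖ = 0.2851
realised ‖Δx‖/‖x‖ = 0.0089
realised/bound (from unrounded values) ≈ 0.0105


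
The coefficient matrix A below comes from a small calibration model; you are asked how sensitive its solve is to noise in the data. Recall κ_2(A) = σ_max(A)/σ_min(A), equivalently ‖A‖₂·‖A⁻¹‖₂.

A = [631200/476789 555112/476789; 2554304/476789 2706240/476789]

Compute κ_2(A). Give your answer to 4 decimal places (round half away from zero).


AᵀA = [4118311936/135233641 4320610560/135233641; 4320610560/135233641 4540085824/135233641]; tr = 10295360/160801, det = 262144/160801
λ_max, λ_min = (10295360/160801 ± √105825825460224/25856961601)/2 = 64, 4096/160801
κ_2(A) = √(λ_max/λ_min) = √(64 / (4096/160801)) = 50.1250

50.1250


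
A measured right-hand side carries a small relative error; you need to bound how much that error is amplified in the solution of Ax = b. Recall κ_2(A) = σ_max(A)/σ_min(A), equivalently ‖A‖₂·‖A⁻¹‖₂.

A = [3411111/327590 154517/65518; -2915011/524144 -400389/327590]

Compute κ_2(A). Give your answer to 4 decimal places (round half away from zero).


form AᵀA = [3311818811521/23765305600 3725768475/118826528; 3725768475/118826528 1310032757/185666450] with trace 2069900657/14137600 and determinant 214358881/1413760000
char-poly roots: 14641/100 and 14641/14137600
κ_2(A) = √(λ_max/λ_min) = √((14641/100) / (14641/14137600)) = 376.0000

376.0000


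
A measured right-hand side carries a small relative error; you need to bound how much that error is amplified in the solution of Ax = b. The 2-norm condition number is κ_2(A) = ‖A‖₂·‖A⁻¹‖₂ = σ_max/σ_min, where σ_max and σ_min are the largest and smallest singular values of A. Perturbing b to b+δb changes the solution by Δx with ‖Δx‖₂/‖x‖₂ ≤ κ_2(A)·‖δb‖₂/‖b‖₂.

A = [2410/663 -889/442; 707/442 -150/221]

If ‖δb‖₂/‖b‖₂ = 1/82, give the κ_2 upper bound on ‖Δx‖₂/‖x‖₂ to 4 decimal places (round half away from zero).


0.3293

form AᵀA = [164089/10404 -7280/867; -7280/867 5209/1156] with trace 365/18 and determinant 9/16
char-poly roots: 81/4 and 1/36
κ_2(A) = √(λ_max/λ_min) = √((81/4) / (1/36)) = 27.0000
perturbation bound = 27.0000·1/82 = 0.3293


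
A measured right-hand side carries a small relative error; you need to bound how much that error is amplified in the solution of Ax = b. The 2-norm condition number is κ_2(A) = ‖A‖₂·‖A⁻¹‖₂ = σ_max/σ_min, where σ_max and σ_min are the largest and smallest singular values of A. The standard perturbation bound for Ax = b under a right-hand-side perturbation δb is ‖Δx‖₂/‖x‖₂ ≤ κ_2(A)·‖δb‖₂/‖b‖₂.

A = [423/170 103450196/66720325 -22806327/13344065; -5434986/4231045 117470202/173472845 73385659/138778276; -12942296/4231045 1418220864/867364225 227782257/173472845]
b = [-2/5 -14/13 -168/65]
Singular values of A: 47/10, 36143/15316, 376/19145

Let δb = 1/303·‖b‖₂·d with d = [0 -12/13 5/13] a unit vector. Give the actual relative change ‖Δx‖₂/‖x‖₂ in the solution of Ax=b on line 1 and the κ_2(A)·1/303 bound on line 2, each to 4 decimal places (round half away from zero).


largest singular value 47/10, smallest 376/19145
κ_2(A) = (47/10) / (376/19145) = 239.3125
bound on ‖Δx‖/‖x‖: κ·ε = 239.3125·1/303 = 0.7898
solve Ax = b  →  x = [0.3755 -0.8708 -0.0093]
2-norm of b is 2.8284; of x, 0.9484
with δb = [0.0000 -0.0086 0.0036], A·Δx = δb → ‖Δx‖ = 0.4753
dividing the unrounded norms, ‖Δx‖/‖x‖ = 0.5012
tightness: 0.5012 against a bound of 0.7898 (unrounded ratio ≈ 0.6346)

0.5012
0.7898


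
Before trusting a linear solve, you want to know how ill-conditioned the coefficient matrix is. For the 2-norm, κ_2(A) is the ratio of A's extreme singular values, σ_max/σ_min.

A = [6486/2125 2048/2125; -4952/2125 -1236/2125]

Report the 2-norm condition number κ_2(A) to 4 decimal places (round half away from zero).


34.0000

M = AᵀA = [532724/36125 155232/36125; 155232/36125 45776/36125]. tr(M)=4628/289, det(M)=64/289
λ_max, λ_min = (4628/289 ± √21344400/83521)/2 = 16, 4/289
κ = σ_max/σ_min = 4/(2/17) = 34.0000


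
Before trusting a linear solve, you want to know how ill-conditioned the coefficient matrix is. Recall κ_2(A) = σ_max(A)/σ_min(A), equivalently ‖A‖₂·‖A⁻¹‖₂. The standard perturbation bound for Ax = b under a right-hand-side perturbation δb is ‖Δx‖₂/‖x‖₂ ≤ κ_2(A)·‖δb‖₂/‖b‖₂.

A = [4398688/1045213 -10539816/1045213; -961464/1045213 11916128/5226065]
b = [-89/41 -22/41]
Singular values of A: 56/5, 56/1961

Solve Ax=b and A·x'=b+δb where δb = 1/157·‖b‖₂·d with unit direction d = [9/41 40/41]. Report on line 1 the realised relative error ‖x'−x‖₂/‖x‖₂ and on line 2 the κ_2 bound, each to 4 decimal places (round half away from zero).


0.0142
2.4981

largest singular value 56/5, smallest 56/1961
κ = σ_max/σ_min = (56/5)/(56/1961) = 392.2000
perturbation bound = 392.2000·1/157 = 2.4981
solve Ax = b  →  x = [-32.3929 -13.3036]
‖b‖ = 2.2361, ‖x‖ = 35.0183
with δb = [0.0031 0.0139], A·Δx = δb → ‖Δx‖ = 0.4987
dividing the unrounded norms, ‖Δx‖/‖x‖ = 0.0142
so the bound overstates the realised error by a factor of ≈ 175.3995 (computed from the unrounded values)


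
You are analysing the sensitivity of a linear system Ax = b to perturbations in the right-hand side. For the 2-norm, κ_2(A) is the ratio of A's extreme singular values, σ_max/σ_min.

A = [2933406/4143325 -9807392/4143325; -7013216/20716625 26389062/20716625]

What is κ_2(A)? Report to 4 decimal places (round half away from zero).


77.9920

M = AᵀA = [914556981604/1485046890625 -3129061436928/1485046890625; -3129061436928/1485046890625 10730124703396/1485046890625]. tr(M)=18631490696/2376075025, det(M)=960400/95043001
char-poly roots: 196/25 and 122500/95043001
κ_2(A) = √(λ_max/λ_min) = √((196/25) / (122500/95043001)) = 77.9920


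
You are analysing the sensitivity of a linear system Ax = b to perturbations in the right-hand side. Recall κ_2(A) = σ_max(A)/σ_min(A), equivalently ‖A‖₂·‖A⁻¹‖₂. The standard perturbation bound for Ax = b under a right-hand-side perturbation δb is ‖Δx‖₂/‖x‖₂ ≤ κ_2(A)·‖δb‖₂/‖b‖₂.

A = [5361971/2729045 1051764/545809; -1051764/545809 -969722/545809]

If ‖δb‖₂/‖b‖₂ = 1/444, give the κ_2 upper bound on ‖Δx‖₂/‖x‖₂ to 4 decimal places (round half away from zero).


AᵀA = [67070060401/8855751025 12769466724/1771150205; 12769466724/1771150205 2433493780/354230041]; tr = 152089661/10530025, det = 521284/10530025
eigenvalues of AᵀA: λ = (tr ± √(tr²−4·det))/2 = 361/25, 1444/421201
so κ_2 = √((361/25) / (1444/421201)) = 64.9000
κ_2(A)·‖δb‖/‖b‖ = 0.1462

0.1462


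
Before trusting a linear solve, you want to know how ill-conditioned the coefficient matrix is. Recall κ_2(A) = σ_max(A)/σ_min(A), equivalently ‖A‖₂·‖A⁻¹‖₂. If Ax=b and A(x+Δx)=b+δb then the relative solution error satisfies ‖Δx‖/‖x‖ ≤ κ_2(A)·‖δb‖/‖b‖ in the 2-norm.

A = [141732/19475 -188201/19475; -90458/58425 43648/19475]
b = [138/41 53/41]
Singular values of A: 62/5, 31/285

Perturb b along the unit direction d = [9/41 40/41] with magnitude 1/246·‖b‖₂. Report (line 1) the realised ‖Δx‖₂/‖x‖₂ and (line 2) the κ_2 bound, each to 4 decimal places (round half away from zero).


0.0073
0.4634

σ_max = 62/5, σ_min = 31/285
κ_2(A) = (62/5) / (31/285) = 114.0000
perturbation bound = 114.0000·1/246 = 0.4634
solve Ax = b  →  x = [14.8548 10.8387]
‖b‖ = 3.6056, ‖x‖ = 18.3887
δb = ε·‖b‖·d = [0.0032 0.0143]; solving A·Δx = δb gives ‖Δx‖ = 0.1347
realised ‖Δx‖/‖x‖ = 0.0073
tightness: 0.0073 against a bound of 0.4634 (unrounded ratio ≈ 0.0158)


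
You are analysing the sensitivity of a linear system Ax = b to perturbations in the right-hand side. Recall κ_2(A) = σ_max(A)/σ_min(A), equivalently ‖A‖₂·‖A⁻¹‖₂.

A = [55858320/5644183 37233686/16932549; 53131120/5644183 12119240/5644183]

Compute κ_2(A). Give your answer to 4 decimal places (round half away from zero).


M = AᵀA = [7066668044800/37879669129 1589987131040/37879669129; 1589987131040/37879669129 3220251101956/340917022161]. tr(M)=39750305476/202806081, det(M)=61465600/202806081
λ_max, λ_min = (39750305476/202806081 ± √1580036923045506332176/41130306490578561)/2 = 196, 313600/202806081
so κ_2 = √(196 / (313600/202806081)) = 356.0250

356.0250


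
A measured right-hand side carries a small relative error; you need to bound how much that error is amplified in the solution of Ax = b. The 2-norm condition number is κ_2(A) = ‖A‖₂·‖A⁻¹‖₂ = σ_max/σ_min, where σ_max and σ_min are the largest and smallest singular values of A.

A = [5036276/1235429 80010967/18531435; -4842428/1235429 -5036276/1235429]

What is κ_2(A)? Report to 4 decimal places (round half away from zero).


AᵀA = [58041836960/1814845201 914119347932/27222678015; 914119347932/27222678015 14397945218329/408340170225]; tr = 32648464369/485541225, det = 45212176/485541225
λ_max, λ_min = (32648464369/485541225 ± √1065834416152582745761/235750281174500625)/2 = 1681/25, 26896/19421649
so κ_2 = √((1681/25) / (26896/19421649)) = 220.3500

220.3500


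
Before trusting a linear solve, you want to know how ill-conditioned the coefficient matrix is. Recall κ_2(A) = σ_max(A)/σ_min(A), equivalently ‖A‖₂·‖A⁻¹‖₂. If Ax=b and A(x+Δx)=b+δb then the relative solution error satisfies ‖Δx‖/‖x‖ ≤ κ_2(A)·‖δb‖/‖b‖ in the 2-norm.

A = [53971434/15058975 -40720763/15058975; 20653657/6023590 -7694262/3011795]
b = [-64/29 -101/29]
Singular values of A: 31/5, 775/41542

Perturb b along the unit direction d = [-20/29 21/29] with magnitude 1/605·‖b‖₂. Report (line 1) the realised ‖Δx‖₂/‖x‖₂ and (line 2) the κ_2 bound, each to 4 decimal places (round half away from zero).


0.0068
0.5493

σ_max = 31/5, σ_min = 775/41542
κ = σ_max/σ_min = (31/5)/(775/41542) = 332.3360
perturbation bound = 332.3360·1/605 = 0.5493
solve Ax = b  →  x = [-32.6777 -42.4950]
‖b‖ = 4.1231, ‖x‖ = 53.6065
δb = ε·‖b‖·d = [-0.0047 0.0049]; solving A·Δx = δb gives ‖Δx‖ = 0.3653
relative error = 0.0068
realised/bound (from unrounded values) ≈ 0.0124


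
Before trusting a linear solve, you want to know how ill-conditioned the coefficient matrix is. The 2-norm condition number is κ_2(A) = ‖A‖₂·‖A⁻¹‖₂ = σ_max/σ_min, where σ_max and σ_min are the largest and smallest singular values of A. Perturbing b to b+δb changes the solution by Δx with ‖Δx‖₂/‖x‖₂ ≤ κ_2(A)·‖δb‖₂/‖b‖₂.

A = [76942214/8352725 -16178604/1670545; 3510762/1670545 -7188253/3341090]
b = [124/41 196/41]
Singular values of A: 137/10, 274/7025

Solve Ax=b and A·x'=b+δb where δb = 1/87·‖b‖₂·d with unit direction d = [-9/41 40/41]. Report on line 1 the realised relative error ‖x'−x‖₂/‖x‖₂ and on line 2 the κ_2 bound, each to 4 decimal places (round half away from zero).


σ_max = 137/10, σ_min = 274/7025
condition number: (137/10) ÷ (274/7025) = 351.2500
perturbation bound = 351.2500·1/87 = 4.0374
solve Ax = b  →  x = [74.4651 70.5160]
2-norm of b is 5.6569; of x, 102.5552
Δx = A⁻¹·δb where δb = 1/87·5.6569·d; ‖Δx‖ = 1.6671
realised ‖Δx‖/‖x‖ = 0.0163
tightness: 0.0163 against a bound of 4.0374 (unrounded ratio ≈ 0.0040)

0.0163
4.0374


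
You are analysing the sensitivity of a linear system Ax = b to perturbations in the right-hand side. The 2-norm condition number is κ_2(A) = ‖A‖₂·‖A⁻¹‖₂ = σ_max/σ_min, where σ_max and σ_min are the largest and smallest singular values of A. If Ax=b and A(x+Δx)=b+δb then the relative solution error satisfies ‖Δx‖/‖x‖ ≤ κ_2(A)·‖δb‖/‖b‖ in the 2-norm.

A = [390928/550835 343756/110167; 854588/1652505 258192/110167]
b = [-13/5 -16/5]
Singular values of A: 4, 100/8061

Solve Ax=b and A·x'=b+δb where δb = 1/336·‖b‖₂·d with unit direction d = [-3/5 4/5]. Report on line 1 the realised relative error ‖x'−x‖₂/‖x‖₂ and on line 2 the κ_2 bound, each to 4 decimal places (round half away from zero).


largest singular value 4, smallest 100/8061
condition number: 4 ÷ (100/8061) = 322.4400
bound on ‖Δx‖/‖x‖: κ·ε = 322.4400·1/336 = 0.9596
solve Ax = b  →  x = [78.4244 -18.6705]
‖b‖ = 4.1231, ‖x‖ = 80.6162
re-solving with b+δb shifts x by Δx of norm 0.9892
relative error = 0.0123
tightness: 0.0123 against a bound of 0.9596 (unrounded ratio ≈ 0.0128)

0.0123
0.9596


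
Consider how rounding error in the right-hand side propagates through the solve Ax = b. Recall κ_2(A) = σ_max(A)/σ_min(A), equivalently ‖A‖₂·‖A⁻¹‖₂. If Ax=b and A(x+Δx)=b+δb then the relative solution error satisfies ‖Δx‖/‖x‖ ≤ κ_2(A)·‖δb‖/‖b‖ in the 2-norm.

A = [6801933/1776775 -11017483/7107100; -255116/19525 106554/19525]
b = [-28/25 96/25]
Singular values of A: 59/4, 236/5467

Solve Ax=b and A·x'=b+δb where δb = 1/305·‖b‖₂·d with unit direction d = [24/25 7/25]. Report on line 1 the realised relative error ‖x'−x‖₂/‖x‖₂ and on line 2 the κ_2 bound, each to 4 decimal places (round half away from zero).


largest singular value 59/4, smallest 236/5467
condition number: (59/4) ÷ (236/5467) = 341.6875
perturbation bound = 341.6875·1/305 = 1.1203
solve Ax = b  →  x = [-0.2503 0.1043]
‖b‖₂ = 4.0000 and ‖x‖₂ = 0.2712
Δx = A⁻¹·δb where δb = 1/305·4.0000·d; ‖Δx‖ = 0.3038
realised ‖Δx‖/‖x‖ = 1.1203
so the bound is sharp here: realised error equals the bound

1.1203
1.1203


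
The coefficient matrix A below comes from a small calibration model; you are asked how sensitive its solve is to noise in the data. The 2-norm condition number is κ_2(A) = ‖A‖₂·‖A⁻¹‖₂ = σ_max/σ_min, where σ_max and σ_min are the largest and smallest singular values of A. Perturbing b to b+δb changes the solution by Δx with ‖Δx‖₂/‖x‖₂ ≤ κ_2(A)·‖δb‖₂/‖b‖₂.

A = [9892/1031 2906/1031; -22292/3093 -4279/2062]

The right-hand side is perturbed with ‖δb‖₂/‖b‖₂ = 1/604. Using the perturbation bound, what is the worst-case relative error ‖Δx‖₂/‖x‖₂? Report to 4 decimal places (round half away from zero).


0.6401

form AᵀA = [1377598240/9566649 133932190/3188883; 133932190/3188883 52089185/4251844] with trace 5979195625/38266596 and determinant 1562500/9566649
eigenvalues of AᵀA: λ = (tr ± √(tr²−4·det))/2 = 625/4, 10000/9566649
κ_2(A) = √(λ_max/λ_min) = √((625/4) / (10000/9566649)) = 386.6250
κ_2(A)·‖δb‖/‖b‖ = 0.6401


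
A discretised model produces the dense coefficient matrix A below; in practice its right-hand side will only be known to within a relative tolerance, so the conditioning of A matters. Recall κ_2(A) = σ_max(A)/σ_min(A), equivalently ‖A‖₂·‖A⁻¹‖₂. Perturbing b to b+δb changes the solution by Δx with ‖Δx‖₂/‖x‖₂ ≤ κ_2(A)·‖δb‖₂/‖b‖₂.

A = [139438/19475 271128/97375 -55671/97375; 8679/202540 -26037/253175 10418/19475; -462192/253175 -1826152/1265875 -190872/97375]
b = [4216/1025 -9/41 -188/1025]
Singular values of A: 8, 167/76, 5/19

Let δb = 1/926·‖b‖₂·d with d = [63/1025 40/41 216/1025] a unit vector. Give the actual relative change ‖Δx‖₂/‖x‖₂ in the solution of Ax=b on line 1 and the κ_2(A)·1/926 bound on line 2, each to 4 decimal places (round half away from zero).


0.0250
0.0328

from the listed singular values, σ₁ = 8, σ_n = 5/19
κ = σ_max/σ_min = 8/(5/19) = 30.4000
worst-case relative error ≤ 30.4000 × 1/926 = 0.0328
solve Ax = b  →  x = [0.5105 0.0747 -0.4369]
2-norm of b is 4.1231; of x, 0.6761
Δx = A⁻¹·δb where δb = 1/926·4.1231·d; ‖Δx‖ = 0.0169
dividing the unrounded norms, ‖Δx‖/‖x‖ = 0.0250
so the bound overstates the realised error by a factor of ≈ 1.3118 (computed from the unrounded values)


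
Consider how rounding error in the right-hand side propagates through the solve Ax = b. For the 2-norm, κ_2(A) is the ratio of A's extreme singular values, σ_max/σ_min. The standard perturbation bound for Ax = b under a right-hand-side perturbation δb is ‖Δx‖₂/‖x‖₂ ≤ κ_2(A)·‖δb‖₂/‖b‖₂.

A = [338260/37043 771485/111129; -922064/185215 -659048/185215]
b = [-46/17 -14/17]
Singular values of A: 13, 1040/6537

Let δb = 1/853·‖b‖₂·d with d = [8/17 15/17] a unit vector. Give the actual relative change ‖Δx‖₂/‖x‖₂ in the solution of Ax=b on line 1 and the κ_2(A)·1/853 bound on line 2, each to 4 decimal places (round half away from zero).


0.0017
0.0958

σ_max = 13, σ_min = 1040/6537
κ = σ_max/σ_min = 13/(1040/6537) = 81.7125
worst-case relative error ≤ 81.7125 × 1/853 = 0.0958
solve Ax = b  →  x = [7.4196 -10.1492]
‖b‖₂ = 2.8284 and ‖x‖₂ = 12.5721
with δb = [0.0016 0.0029], A·Δx = δb → ‖Δx‖ = 0.0208
dividing the unrounded norms, ‖Δx‖/‖x‖ = 0.0017
tightness: 0.0017 against a bound of 0.0958 (unrounded ratio ≈ 0.0173)


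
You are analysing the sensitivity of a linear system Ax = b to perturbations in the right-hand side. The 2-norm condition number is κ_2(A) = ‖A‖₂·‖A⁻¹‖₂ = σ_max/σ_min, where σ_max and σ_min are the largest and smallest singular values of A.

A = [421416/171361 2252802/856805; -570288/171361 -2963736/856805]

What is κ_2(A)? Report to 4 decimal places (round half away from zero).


M = AᵀA = [502819848000/29364592321 527909976720/29364592321; 527909976720/29364592321 554353917156/29364592321]. tr(M)=1257043716/34916281, det(M)=2073600/34916281
solving λ² − 1257043716/34916281·λ + 2073600/34916281 = 0 gives λ = 36, 57600/34916281
so κ_2 = √(36 / (57600/34916281)) = 147.7250

147.7250


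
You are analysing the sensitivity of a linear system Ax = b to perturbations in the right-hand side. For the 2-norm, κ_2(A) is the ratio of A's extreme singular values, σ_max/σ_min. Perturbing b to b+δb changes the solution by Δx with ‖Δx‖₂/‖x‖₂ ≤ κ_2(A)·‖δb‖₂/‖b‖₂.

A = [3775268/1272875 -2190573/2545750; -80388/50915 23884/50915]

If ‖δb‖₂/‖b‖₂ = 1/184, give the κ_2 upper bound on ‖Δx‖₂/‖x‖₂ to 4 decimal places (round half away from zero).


2.0346

M = AᵀA = [63292534816/5606265625 -18460179738/5606265625; -18460179738/5606265625 21538836361/22425062500]. tr(M)=439534361/35880100, det(M)=9604/8970025
char-poly roots: 49/4 and 784/8970025
σ_max=√(49/4)=(7/2), σ_min=√(784/8970025)=(28/2995) → κ = 374.3750
bound on ‖Δx‖/‖x‖: κ·ε = 374.3750·1/184 = 2.0346


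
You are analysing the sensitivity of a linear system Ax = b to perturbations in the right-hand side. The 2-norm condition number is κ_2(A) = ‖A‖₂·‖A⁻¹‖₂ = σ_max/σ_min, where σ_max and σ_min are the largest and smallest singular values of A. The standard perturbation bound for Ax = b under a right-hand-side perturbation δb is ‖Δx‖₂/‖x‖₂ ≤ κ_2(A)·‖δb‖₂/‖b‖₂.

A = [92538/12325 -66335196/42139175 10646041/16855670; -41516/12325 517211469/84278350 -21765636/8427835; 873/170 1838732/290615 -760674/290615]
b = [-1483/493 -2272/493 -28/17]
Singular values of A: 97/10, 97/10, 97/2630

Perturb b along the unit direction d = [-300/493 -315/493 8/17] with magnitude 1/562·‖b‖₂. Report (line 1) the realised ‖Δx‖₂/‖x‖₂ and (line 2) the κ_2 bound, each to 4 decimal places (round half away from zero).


0.0026
0.4680

σ_max = 97/10, σ_min = 97/2630
κ_2(A) = (97/10) / (97/2630) = 263.0000
bound on ‖Δx‖/‖x‖: κ·ε = 263.0000·1/562 = 0.4680
solve Ax = b  →  x = [-0.1649 41.3513 100.2617]
‖b‖ = 5.7446, ‖x‖ = 108.4544
with δb = [-0.0062 -0.0065 0.0048], A·Δx = δb → ‖Δx‖ = 0.2771
realised ‖Δx‖/‖x‖ = 0.0026
so the bound overstates the realised error by a factor of ≈ 183.1311 (computed from the unrounded values)


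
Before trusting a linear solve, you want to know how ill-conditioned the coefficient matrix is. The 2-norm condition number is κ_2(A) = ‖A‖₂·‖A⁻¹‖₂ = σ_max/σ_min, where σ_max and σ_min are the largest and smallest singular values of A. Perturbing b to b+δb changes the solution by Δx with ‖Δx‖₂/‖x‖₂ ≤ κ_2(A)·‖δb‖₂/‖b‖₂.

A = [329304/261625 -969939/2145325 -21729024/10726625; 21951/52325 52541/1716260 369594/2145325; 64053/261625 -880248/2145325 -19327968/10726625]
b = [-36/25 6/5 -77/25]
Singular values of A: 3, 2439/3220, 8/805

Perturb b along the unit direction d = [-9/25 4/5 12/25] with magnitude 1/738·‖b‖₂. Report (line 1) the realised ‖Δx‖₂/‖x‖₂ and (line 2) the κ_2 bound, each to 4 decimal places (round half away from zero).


from the listed singular values, σ₁ = 3, σ_n = 8/805
condition number: 3 ÷ (8/805) = 301.8750
worst-case relative error ≤ 301.8750 × 1/738 = 0.4090
solve Ax = b  →  x = [2.0527 0.4256 1.8913]
‖b‖ = 3.6056, ‖x‖ = 2.8234
Δx = A⁻¹·δb where δb = 1/738·3.6056·d; ‖Δx‖ = 0.4916
dividing the unrounded norms, ‖Δx‖/‖x‖ = 0.1741
realised/bound (from unrounded values) ≈ 0.4257

0.1741
0.4090


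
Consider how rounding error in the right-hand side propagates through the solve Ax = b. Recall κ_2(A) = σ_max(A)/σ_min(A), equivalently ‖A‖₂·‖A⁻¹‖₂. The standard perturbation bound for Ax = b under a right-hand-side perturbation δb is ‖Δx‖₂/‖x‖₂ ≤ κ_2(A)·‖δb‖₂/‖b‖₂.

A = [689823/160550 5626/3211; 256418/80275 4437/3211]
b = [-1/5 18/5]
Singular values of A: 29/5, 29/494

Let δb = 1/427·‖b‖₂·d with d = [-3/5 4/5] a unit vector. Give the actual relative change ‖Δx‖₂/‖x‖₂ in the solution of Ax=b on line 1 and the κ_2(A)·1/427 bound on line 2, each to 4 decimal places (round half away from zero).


σ_max = 29/5, σ_min = 29/494
κ_2(A) = (29/5) / (29/494) = 98.8000
bound on ‖Δx‖/‖x‖: κ·ε = 98.8000·1/427 = 0.2314
solve Ax = b  →  x = [-19.3369 47.3050]
2-norm of b is 3.6056; of x, 51.1046
with δb = [-0.0051 0.0068], A·Δx = δb → ‖Δx‖ = 0.1438
dividing the unrounded norms, ‖Δx‖/‖x‖ = 0.0028
realised/bound (from unrounded values) ≈ 0.0122

0.0028
0.2314


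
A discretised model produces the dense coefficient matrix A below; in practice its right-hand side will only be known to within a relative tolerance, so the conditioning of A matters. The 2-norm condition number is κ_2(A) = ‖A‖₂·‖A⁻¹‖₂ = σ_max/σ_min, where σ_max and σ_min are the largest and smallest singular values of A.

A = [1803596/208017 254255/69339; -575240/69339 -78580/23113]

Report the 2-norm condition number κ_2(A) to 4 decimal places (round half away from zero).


M = AᵀA = [7409117776/51451929 1029006580/17150643; 1029006580/17150643 142947625/5716881]. tr(M)=8695646401/51451929, det(M)=45697600/51451929
char-poly roots: 169 and 270400/51451929
so κ_2 = √(169 / (270400/51451929)) = 179.3250

179.3250


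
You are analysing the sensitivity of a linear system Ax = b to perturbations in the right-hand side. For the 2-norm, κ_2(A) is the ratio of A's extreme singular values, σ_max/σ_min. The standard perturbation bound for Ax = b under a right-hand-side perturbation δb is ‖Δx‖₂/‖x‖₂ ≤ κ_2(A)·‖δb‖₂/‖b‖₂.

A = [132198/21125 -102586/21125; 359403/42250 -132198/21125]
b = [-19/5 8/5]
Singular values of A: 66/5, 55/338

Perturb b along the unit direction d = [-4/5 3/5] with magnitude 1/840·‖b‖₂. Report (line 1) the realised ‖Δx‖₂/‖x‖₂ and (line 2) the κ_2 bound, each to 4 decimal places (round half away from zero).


0.0012
0.0966

σ_max = 66/5, σ_min = 55/338
κ = σ_max/σ_min = (66/5)/(55/338) = 81.1200
worst-case relative error ≤ 81.1200 × 1/840 = 0.0966
solve Ax = b  →  x = [14.6885 19.7109]
2-norm of b is 4.1231; of x, 24.5819
δb = ε·‖b‖·d = [-0.0039 0.0029]; solving A·Δx = δb gives ‖Δx‖ = 0.0302
dividing the unrounded norms, ‖Δx‖/‖x‖ = 0.0012
tightness: 0.0012 against a bound of 0.0966 (unrounded ratio ≈ 0.0127)


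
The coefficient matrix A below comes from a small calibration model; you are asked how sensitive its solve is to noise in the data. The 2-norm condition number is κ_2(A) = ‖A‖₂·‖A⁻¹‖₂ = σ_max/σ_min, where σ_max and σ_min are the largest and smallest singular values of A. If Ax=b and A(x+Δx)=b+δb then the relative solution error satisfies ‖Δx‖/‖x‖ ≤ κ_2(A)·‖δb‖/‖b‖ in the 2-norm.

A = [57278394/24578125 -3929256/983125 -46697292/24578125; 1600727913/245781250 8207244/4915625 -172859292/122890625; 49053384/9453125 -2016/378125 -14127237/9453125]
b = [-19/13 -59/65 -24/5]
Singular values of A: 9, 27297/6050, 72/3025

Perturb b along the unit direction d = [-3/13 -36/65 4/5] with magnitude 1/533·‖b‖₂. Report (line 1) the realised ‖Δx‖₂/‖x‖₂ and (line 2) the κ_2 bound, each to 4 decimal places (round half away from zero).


0.0032
0.7094

from the listed singular values, σ₁ = 9, σ_n = 72/3025
condition number: 9 ÷ (72/3025) = 378.1250
bound on ‖Δx‖/‖x‖: κ·ε = 378.1250·1/533 = 0.7094
solve Ax = b  →  x = [-34.2893 35.5044 -115.9760]
‖b‖ = 5.0990, ‖x‖ = 126.0426
Δx = A⁻¹·δb where δb = 1/533·5.0990·d; ‖Δx‖ = 0.4019
relative error = 0.0032
tightness: 0.0032 against a bound of 0.7094 (unrounded ratio ≈ 0.0045)
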